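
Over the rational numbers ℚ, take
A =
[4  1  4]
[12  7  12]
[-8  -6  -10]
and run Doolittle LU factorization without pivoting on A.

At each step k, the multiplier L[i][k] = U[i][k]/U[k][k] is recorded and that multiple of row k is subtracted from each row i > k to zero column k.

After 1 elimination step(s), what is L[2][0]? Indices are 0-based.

k=0: U[0][0]=4
  eliminate (1,0): mult=3, new row 1: (0, 4, 0); set L[1][0]=3
  eliminate (2,0): mult=-2, new row 2: (0, -4, -2); set L[2][0]=-2

L[2][0] = -2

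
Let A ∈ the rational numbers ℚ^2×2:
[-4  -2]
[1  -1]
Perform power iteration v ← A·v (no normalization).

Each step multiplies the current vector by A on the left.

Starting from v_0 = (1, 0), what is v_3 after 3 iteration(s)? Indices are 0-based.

v_3 = (-46, 19)

v_0 = (1, 0).
v_1 = A·v_0 = (-4, 1).
v_2 = A·v_1 = (14, -5).
v_3 = A·v_2 = (-46, 19).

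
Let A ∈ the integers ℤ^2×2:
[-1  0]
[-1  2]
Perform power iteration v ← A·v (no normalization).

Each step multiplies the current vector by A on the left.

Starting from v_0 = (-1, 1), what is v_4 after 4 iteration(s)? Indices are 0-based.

v_0 = (-1, 1).
v_1 = A·v_0 = (1, 3).
v_2 = A·v_1 = (-1, 5).
v_3 = A·v_2 = (1, 11).
v_4 = A·v_3 = (-1, 21).

v_4 = (-1, 21)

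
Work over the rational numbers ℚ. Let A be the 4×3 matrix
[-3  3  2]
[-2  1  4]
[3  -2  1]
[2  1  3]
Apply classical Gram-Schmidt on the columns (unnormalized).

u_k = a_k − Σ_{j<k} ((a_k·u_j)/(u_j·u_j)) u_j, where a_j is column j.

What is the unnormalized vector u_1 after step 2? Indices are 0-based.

Step 1: u_0 = a_0 = (-3, -2, 3, 2).
Step 2: u_1 = a_1 − (-15/26)·u_0 = (33/26, -2/13, -7/26, 28/13).

u_1 = (33/26, -2/13, -7/26, 28/13)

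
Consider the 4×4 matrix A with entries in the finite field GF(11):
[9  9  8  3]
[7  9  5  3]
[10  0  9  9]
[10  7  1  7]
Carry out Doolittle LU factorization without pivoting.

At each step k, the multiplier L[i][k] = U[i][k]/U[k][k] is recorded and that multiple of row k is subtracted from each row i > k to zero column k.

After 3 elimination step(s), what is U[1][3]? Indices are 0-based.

U[1][3] = 8

[col 0] pivot 9
  R1 -= 2*R0 → (0, 2, 0, 8)  (L[1][0] := 2)
  R2 -= 6*R0 → (0, 1, 5, 2)  (L[2][0] := 6)
  R3 -= 6*R0 → (0, 8, 8, 0)  (L[3][0] := 6)
[col 1] pivot 2
  R2 -= 6*R1 → (0, 0, 5, 9)  (L[2][1] := 6)
  R3 -= 4*R1 → (0, 0, 8, 1)  (L[3][1] := 4)
[col 2] pivot 5
  R3 -= 6*R2 → (0, 0, 0, 2)  (L[3][2] := 6)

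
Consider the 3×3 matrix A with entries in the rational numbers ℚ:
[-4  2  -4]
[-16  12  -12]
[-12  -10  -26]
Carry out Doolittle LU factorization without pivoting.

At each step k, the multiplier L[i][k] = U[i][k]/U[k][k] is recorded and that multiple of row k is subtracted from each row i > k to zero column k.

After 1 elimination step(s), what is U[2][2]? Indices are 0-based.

k=0: U[0][0]=-4
  eliminate (1,0): mult=4, new row 1: (0, 4, 4); set L[1][0]=4
  eliminate (2,0): mult=3, new row 2: (0, -16, -14); set L[2][0]=3

U[2][2] = -14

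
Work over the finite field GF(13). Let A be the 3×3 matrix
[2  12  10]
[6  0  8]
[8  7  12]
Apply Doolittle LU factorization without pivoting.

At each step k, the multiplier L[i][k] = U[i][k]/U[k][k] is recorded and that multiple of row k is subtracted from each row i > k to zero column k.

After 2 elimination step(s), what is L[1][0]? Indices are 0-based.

L[1][0] = 3

Step 1: pivot at (0,0) is 2.
  row1 ← row1 − (3)·row0  ⇒  L[1][0]=3, U row1=(0, 3, 4)
  row2 ← row2 − (4)·row0  ⇒  L[2][0]=4, U row2=(0, 11, 11)
Step 2: pivot at (1,1) is 3.
  row2 ← row2 − (8)·row1  ⇒  L[2][1]=8, U row2=(0, 0, 5)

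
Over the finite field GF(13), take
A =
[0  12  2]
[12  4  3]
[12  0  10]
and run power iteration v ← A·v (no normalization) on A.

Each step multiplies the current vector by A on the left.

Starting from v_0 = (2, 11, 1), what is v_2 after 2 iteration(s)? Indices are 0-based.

v_2 = (10, 5, 11)

v_0 = (2, 11, 1).
v_1 = A·v_0 = (4, 6, 8).
v_2 = A·v_1 = (10, 5, 11).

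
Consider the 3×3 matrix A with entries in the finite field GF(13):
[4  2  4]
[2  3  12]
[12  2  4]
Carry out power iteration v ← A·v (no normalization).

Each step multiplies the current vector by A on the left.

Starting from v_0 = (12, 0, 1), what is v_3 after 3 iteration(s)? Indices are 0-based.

v_3 = (6, 11, 1)

v_0 = (12, 0, 1).
v_1 = A·v_0 = (0, 10, 5).
v_2 = A·v_1 = (1, 12, 1).
v_3 = A·v_2 = (6, 11, 1).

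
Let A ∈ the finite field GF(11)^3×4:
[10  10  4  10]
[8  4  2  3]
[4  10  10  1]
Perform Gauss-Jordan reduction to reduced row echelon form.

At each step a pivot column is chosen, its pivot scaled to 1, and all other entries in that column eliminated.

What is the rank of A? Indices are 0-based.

rank = 3

[1] R0 /= 10  ⇒  (1, 1, 7, 1)
     R1 -= 8·R0  ⇒  (0, 7, 1, 6)
     R2 -= 4·R0  ⇒  (0, 6, 4, 8)
[2] R1 /= 7  ⇒  (0, 1, 8, 4)
     R0 -= 1·R1  ⇒  (1, 0, 10, 8)
     R2 -= 6·R1  ⇒  (0, 0, 0, 6)
column 2 empty below row 2
[3] R2 /= 6  ⇒  (0, 0, 0, 1)
     R0 -= 8·R2  ⇒  (1, 0, 10, 0)
     R1 -= 4·R2  ⇒  (0, 1, 8, 0)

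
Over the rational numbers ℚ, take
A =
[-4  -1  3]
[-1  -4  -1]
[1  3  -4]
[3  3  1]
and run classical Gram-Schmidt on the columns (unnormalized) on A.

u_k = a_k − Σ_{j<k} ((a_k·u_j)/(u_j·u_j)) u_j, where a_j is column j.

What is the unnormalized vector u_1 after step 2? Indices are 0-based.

u_1 = (53/27, -88/27, 61/27, 7/9)

Step 1: u_0 = a_0 = (-4, -1, 1, 3).
Step 2: u_1 = a_1 − (20/27)·u_0 = (53/27, -88/27, 61/27, 7/9).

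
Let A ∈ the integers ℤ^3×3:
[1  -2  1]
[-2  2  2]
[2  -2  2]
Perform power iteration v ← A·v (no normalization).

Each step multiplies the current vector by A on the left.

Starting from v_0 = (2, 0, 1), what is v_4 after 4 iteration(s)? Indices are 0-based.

v_4 = (53, 114, 150)

v_0 = (2, 0, 1).
v_1 = A·v_0 = (3, -2, 6).
v_2 = A·v_1 = (13, 2, 22).
v_3 = A·v_2 = (31, 22, 66).
v_4 = A·v_3 = (53, 114, 150).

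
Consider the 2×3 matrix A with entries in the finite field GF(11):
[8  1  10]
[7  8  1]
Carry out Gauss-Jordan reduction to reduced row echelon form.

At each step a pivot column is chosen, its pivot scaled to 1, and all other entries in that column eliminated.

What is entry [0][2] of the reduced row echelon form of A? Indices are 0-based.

pivot(0,0)=8: scale R0 → (1, 7, 4)
  clear (1,0): R1 −= (7)R0 → (0, 3, 6)
pivot(1,1)=3: scale R1 → (0, 1, 2)
  clear (0,1): R0 −= (7)R1 → (1, 0, 1)

M[0][2] = 1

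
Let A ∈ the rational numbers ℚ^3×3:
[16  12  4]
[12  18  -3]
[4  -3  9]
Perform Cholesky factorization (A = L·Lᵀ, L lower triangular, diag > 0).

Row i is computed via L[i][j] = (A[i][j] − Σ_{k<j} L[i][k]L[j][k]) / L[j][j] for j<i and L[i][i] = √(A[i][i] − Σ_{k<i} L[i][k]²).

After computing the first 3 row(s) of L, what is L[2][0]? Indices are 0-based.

Step 1: L[0][0] = √(16) = 4.
  L[1][0] = (12) / L[0][0] = 3.
Step 2: L[1][1] = √(9) = 3.
  L[2][0] = (4) / L[0][0] = 1.
  L[2][1] = (-6) / L[1][1] = -2.
Step 3: L[2][2] = √(4) = 2.

L[2][0] = 1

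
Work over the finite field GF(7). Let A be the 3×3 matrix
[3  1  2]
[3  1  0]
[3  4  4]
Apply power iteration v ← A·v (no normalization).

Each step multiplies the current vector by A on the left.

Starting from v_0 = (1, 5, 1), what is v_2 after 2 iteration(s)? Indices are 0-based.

v_2 = (1, 3, 2)

v_0 = (1, 5, 1).
v_1 = A·v_0 = (3, 1, 6).
v_2 = A·v_1 = (1, 3, 2).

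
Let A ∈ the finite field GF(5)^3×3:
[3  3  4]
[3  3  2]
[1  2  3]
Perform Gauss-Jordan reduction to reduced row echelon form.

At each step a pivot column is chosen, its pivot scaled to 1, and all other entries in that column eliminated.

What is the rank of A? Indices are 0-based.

[1] R0 /= 3  ⇒  (1, 1, 3)
     R1 -= 3·R0  ⇒  (0, 0, 3)
     R2 -= 1·R0  ⇒  (0, 1, 0)
[2] R1 <-> R2
[2] R1 /= 1  ⇒  (0, 1, 0)
     R0 -= 1·R1  ⇒  (1, 0, 3)
[3] R2 /= 3  ⇒  (0, 0, 1)
     R0 -= 3·R2  ⇒  (1, 0, 0)

rank = 3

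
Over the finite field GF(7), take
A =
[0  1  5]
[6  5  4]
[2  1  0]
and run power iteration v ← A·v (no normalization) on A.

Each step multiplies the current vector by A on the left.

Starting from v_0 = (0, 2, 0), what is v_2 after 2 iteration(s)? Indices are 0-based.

v_2 = (6, 0, 0)

v_0 = (0, 2, 0).
v_1 = A·v_0 = (2, 3, 2).
v_2 = A·v_1 = (6, 0, 0).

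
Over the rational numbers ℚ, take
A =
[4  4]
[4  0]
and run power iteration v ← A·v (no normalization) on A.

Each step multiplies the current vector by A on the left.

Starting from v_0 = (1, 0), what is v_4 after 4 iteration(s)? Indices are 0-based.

v_4 = (1280, 768)

v_0 = (1, 0).
v_1 = A·v_0 = (4, 4).
v_2 = A·v_1 = (32, 16).
v_3 = A·v_2 = (192, 128).
v_4 = A·v_3 = (1280, 768).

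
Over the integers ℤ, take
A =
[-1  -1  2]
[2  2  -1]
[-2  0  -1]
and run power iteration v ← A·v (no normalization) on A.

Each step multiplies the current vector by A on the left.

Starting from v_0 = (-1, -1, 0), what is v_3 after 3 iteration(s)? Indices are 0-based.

v_3 = (-12, 6, -6)

v_0 = (-1, -1, 0).
v_1 = A·v_0 = (2, -4, 2).
v_2 = A·v_1 = (6, -6, -6).
v_3 = A·v_2 = (-12, 6, -6).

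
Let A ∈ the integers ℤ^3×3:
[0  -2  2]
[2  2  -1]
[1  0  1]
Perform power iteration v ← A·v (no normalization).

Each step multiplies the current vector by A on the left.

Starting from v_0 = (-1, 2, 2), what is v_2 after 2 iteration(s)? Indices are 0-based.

v_0 = (-1, 2, 2).
v_1 = A·v_0 = (0, 0, 1).
v_2 = A·v_1 = (2, -1, 1).

v_2 = (2, -1, 1)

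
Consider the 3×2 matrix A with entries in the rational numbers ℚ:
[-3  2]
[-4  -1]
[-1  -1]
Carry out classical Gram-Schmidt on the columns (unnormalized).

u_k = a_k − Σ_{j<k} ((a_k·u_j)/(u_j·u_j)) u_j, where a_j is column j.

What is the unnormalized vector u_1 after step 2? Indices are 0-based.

Step 1: u_0 = a_0 = (-3, -4, -1).
Step 2: u_1 = a_1 − (-1/26)·u_0 = (49/26, -15/13, -27/26).

u_1 = (49/26, -15/13, -27/26)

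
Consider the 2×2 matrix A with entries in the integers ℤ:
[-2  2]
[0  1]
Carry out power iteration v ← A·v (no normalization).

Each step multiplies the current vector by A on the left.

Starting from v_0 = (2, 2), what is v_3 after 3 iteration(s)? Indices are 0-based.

v_0 = (2, 2).
v_1 = A·v_0 = (0, 2).
v_2 = A·v_1 = (4, 2).
v_3 = A·v_2 = (-4, 2).

v_3 = (-4, 2)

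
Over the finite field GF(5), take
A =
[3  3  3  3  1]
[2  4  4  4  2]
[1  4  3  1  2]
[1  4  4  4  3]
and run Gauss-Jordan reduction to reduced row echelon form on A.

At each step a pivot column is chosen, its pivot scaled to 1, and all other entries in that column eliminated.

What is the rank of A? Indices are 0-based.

[1] R0 /= 3  ⇒  (1, 1, 1, 1, 2)
     R1 -= 2·R0  ⇒  (0, 2, 2, 2, 3)
     R2 -= 1·R0  ⇒  (0, 3, 2, 0, 0)
     R3 -= 1·R0  ⇒  (0, 3, 3, 3, 1)
[2] R1 /= 2  ⇒  (0, 1, 1, 1, 4)
     R0 -= 1·R1  ⇒  (1, 0, 0, 0, 3)
     R2 -= 3·R1  ⇒  (0, 0, 4, 2, 3)
     R3 -= 3·R1  ⇒  (0, 0, 0, 0, 4)
[3] R2 /= 4  ⇒  (0, 0, 1, 3, 2)
     R1 -= 1·R2  ⇒  (0, 1, 0, 3, 2)
column 3 empty below row 3
[4] R3 /= 4  ⇒  (0, 0, 0, 0, 1)
     R0 -= 3·R3  ⇒  (1, 0, 0, 0, 0)
     R1 -= 2·R3  ⇒  (0, 1, 0, 3, 0)
     R2 -= 2·R3  ⇒  (0, 0, 1, 3, 0)

rank = 4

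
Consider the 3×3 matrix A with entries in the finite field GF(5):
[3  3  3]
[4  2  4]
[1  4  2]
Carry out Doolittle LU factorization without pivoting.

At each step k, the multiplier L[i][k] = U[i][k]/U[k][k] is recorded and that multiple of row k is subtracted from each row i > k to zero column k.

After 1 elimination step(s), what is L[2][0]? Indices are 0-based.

Step 1: pivot at (0,0) is 3.
  row1 ← row1 − (3)·row0  ⇒  L[1][0]=3, U row1=(0, 3, 0)
  row2 ← row2 − (2)·row0  ⇒  L[2][0]=2, U row2=(0, 3, 1)

L[2][0] = 2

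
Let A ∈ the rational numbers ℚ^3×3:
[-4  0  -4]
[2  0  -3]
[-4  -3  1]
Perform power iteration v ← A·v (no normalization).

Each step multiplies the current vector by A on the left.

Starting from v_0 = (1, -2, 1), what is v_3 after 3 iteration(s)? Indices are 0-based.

v_3 = (-232, -74, 33)

v_0 = (1, -2, 1).
v_1 = A·v_0 = (-8, -1, 3).
v_2 = A·v_1 = (20, -25, 38).
v_3 = A·v_2 = (-232, -74, 33).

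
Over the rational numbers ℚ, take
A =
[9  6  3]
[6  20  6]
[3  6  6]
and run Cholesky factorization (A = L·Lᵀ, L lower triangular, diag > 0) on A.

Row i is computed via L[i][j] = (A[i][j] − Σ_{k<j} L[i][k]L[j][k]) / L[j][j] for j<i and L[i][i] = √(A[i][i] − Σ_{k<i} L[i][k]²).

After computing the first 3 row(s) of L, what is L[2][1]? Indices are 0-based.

L[2][1] = 1

Step 1: L[0][0] = √(9) = 3.
  L[1][0] = (6) / L[0][0] = 2.
Step 2: L[1][1] = √(16) = 4.
  L[2][0] = (3) / L[0][0] = 1.
  L[2][1] = (4) / L[1][1] = 1.
Step 3: L[2][2] = √(4) = 2.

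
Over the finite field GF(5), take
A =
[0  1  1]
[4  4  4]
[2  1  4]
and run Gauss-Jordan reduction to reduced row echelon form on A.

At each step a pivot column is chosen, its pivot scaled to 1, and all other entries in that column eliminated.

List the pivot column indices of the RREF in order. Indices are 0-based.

pivot(0,0): swap R0↔R1
pivot(0,0)=4: scale R0 → (1, 1, 1)
  clear (2,0): R2 −= (2)R0 → (0, 4, 2)
pivot(1,1)=1: scale R1 → (0, 1, 1)
  clear (0,1): R0 −= (1)R1 → (1, 0, 0)
  clear (2,1): R2 −= (4)R1 → (0, 0, 3)
pivot(2,2)=3: scale R2 → (0, 0, 1)
  clear (1,2): R1 −= (1)R2 → (0, 1, 0)

pivot columns: 0, 1, 2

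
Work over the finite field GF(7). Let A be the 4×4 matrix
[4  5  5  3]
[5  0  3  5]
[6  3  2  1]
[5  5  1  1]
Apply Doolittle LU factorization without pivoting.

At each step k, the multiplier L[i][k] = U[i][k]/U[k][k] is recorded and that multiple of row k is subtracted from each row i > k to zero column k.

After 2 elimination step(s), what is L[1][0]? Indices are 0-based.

L[1][0] = 3

k=0: U[0][0]=4
  eliminate (1,0): mult=3, new row 1: (0, 6, 2, 3); set L[1][0]=3
  eliminate (2,0): mult=5, new row 2: (0, 6, 5, 0); set L[2][0]=5
  eliminate (3,0): mult=3, new row 3: (0, 4, 0, 6); set L[3][0]=3
k=1: U[1][1]=6
  eliminate (2,1): mult=1, new row 2: (0, 0, 3, 4); set L[2][1]=1
  eliminate (3,1): mult=3, new row 3: (0, 0, 1, 4); set L[3][1]=3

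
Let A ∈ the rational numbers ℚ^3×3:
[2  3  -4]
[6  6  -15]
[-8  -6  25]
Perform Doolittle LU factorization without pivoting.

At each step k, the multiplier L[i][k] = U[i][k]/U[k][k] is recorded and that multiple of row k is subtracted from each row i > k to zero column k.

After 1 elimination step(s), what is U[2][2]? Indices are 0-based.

U[2][2] = 9

Step 1: pivot at (0,0) is 2.
  row1 ← row1 − (3)·row0  ⇒  L[1][0]=3, U row1=(0, -3, -3)
  row2 ← row2 − (-4)·row0  ⇒  L[2][0]=-4, U row2=(0, 6, 9)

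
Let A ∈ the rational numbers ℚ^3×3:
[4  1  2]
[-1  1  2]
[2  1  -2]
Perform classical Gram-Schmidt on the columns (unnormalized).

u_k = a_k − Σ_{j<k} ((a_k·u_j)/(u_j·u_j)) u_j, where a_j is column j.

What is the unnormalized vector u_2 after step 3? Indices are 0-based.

Step 1: u_0 = a_0 = (4, -1, 2).
Step 2: u_1 = a_1 − (5/21)·u_0 = (1/21, 26/21, 11/21).
Step 3: u_2 = a_2 − (2/21)·u_0 − (16/19)·u_1 = (30/19, 20/19, -50/19).

u_2 = (30/19, 20/19, -50/19)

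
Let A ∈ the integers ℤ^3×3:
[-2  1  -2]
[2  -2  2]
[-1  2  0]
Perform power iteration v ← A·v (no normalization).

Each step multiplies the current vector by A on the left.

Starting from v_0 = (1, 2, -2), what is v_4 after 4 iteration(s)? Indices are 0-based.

v_4 = (-464, 588, -346)

v_0 = (1, 2, -2).
v_1 = A·v_0 = (4, -6, 3).
v_2 = A·v_1 = (-20, 26, -16).
v_3 = A·v_2 = (98, -124, 72).
v_4 = A·v_3 = (-464, 588, -346).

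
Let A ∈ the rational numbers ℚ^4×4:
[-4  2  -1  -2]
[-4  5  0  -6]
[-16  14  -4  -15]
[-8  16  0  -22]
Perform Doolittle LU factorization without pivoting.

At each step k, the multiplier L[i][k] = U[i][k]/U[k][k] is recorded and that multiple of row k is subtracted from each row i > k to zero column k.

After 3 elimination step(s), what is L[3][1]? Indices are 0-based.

L[3][1] = 4

k=0: U[0][0]=-4
  eliminate (1,0): mult=1, new row 1: (0, 3, 1, -4); set L[1][0]=1
  eliminate (2,0): mult=4, new row 2: (0, 6, 0, -7); set L[2][0]=4
  eliminate (3,0): mult=2, new row 3: (0, 12, 2, -18); set L[3][0]=2
k=1: U[1][1]=3
  eliminate (2,1): mult=2, new row 2: (0, 0, -2, 1); set L[2][1]=2
  eliminate (3,1): mult=4, new row 3: (0, 0, -2, -2); set L[3][1]=4
k=2: U[2][2]=-2
  eliminate (3,2): mult=1, new row 3: (0, 0, 0, -3); set L[3][2]=1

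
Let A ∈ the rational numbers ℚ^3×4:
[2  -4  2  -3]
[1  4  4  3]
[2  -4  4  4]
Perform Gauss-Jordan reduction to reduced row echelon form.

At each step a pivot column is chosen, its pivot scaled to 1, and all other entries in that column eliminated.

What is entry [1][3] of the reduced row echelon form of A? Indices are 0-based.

pivot(0,0)=2: scale R0 → (1, -2, 1, -3/2)
  clear (1,0): R1 −= (1)R0 → (0, 6, 3, 9/2)
  clear (2,0): R2 −= (2)R0 → (0, 0, 2, 7)
pivot(1,1)=6: scale R1 → (0, 1, 1/2, 3/4)
  clear (0,1): R0 −= (-2)R1 → (1, 0, 2, 0)
pivot(2,2)=2: scale R2 → (0, 0, 1, 7/2)
  clear (0,2): R0 −= (2)R2 → (1, 0, 0, -7)
  clear (1,2): R1 −= (1/2)R2 → (0, 1, 0, -1)

M[1][3] = -1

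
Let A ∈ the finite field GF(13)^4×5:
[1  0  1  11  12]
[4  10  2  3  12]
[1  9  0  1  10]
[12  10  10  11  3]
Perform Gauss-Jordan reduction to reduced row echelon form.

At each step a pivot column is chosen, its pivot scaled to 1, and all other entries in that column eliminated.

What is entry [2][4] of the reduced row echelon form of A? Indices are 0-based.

M[2][4] = 9

pivot(0,0)=1: scale R0 → (1, 0, 1, 11, 12)
  clear (1,0): R1 −= (4)R0 → (0, 10, 11, 11, 3)
  clear (2,0): R2 −= (1)R0 → (0, 9, 12, 3, 11)
  clear (3,0): R3 −= (12)R0 → (0, 10, 11, 9, 2)
pivot(1,1)=10: scale R1 → (0, 1, 5, 5, 12)
  clear (2,1): R2 −= (9)R1 → (0, 0, 6, 10, 7)
  clear (3,1): R3 −= (10)R1 → (0, 0, 0, 11, 12)
pivot(2,2)=6: scale R2 → (0, 0, 1, 6, 12)
  clear (0,2): R0 −= (1)R2 → (1, 0, 0, 5, 0)
  clear (1,2): R1 −= (5)R2 → (0, 1, 0, 1, 4)
pivot(3,3)=11: scale R3 → (0, 0, 0, 1, 7)
  clear (0,3): R0 −= (5)R3 → (1, 0, 0, 0, 4)
  clear (1,3): R1 −= (1)R3 → (0, 1, 0, 0, 10)
  clear (2,3): R2 −= (6)R3 → (0, 0, 1, 0, 9)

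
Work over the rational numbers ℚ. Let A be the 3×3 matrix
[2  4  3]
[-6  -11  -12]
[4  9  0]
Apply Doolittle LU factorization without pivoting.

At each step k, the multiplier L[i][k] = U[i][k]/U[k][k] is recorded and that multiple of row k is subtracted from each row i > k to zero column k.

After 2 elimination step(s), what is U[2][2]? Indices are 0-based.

k=0: U[0][0]=2
  eliminate (1,0): mult=-3, new row 1: (0, 1, -3); set L[1][0]=-3
  eliminate (2,0): mult=2, new row 2: (0, 1, -6); set L[2][0]=2
k=1: U[1][1]=1
  eliminate (2,1): mult=1, new row 2: (0, 0, -3); set L[2][1]=1

U[2][2] = -3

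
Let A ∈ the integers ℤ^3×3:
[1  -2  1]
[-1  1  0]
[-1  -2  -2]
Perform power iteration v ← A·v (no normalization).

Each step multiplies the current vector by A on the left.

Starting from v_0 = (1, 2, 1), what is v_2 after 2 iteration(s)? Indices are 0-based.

v_2 = (-11, 3, 14)

v_0 = (1, 2, 1).
v_1 = A·v_0 = (-2, 1, -7).
v_2 = A·v_1 = (-11, 3, 14).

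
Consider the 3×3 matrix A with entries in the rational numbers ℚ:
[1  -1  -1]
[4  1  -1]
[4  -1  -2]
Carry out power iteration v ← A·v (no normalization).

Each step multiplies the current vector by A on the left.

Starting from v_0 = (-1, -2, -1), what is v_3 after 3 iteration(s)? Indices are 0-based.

v_3 = (-9, 18, -1)

v_0 = (-1, -2, -1).
v_1 = A·v_0 = (2, -5, 0).
v_2 = A·v_1 = (7, 3, 13).
v_3 = A·v_2 = (-9, 18, -1).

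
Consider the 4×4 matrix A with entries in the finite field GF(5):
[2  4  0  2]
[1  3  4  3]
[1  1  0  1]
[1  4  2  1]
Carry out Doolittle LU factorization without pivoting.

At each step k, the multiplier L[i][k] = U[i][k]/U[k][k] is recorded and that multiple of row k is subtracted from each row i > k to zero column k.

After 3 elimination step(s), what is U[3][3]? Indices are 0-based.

k=0: U[0][0]=2
  eliminate (1,0): mult=3, new row 1: (0, 1, 4, 2); set L[1][0]=3
  eliminate (2,0): mult=3, new row 2: (0, 4, 0, 0); set L[2][0]=3
  eliminate (3,0): mult=3, new row 3: (0, 2, 2, 0); set L[3][0]=3
k=1: U[1][1]=1
  eliminate (2,1): mult=4, new row 2: (0, 0, 4, 2); set L[2][1]=4
  eliminate (3,1): mult=2, new row 3: (0, 0, 4, 1); set L[3][1]=2
k=2: U[2][2]=4
  eliminate (3,2): mult=1, new row 3: (0, 0, 0, 4); set L[3][2]=1

U[3][3] = 4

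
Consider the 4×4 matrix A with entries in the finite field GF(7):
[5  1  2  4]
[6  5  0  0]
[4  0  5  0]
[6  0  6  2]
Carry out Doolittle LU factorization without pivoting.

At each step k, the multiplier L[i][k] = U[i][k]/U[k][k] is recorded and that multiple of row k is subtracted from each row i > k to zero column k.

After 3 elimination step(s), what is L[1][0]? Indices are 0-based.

L[1][0] = 4

Step 1: pivot at (0,0) is 5.
  row1 ← row1 − (4)·row0  ⇒  L[1][0]=4, U row1=(0, 1, 6, 5)
  row2 ← row2 − (5)·row0  ⇒  L[2][0]=5, U row2=(0, 2, 2, 1)
  row3 ← row3 − (4)·row0  ⇒  L[3][0]=4, U row3=(0, 3, 5, 0)
Step 2: pivot at (1,1) is 1.
  row2 ← row2 − (2)·row1  ⇒  L[2][1]=2, U row2=(0, 0, 4, 5)
  row3 ← row3 − (3)·row1  ⇒  L[3][1]=3, U row3=(0, 0, 1, 6)
Step 3: pivot at (2,2) is 4.
  row3 ← row3 − (2)·row2  ⇒  L[3][2]=2, U row3=(0, 0, 0, 3)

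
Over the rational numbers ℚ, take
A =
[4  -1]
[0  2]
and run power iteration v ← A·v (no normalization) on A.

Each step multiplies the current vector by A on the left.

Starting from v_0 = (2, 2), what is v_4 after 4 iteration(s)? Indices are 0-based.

v_4 = (272, 32)

v_0 = (2, 2).
v_1 = A·v_0 = (6, 4).
v_2 = A·v_1 = (20, 8).
v_3 = A·v_2 = (72, 16).
v_4 = A·v_3 = (272, 32).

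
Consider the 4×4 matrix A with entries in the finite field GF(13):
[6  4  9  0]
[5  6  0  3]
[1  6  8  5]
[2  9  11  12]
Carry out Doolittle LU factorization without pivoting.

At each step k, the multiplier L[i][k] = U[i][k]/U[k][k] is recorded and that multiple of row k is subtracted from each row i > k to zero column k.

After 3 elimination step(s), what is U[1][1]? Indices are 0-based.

k=0: U[0][0]=6
  eliminate (1,0): mult=3, new row 1: (0, 7, 12, 3); set L[1][0]=3
  eliminate (2,0): mult=11, new row 2: (0, 1, 0, 5); set L[2][0]=11
  eliminate (3,0): mult=9, new row 3: (0, 12, 8, 12); set L[3][0]=9
k=1: U[1][1]=7
  eliminate (2,1): mult=2, new row 2: (0, 0, 2, 12); set L[2][1]=2
  eliminate (3,1): mult=11, new row 3: (0, 0, 6, 5); set L[3][1]=11
k=2: U[2][2]=2
  eliminate (3,2): mult=3, new row 3: (0, 0, 0, 8); set L[3][2]=3

U[1][1] = 7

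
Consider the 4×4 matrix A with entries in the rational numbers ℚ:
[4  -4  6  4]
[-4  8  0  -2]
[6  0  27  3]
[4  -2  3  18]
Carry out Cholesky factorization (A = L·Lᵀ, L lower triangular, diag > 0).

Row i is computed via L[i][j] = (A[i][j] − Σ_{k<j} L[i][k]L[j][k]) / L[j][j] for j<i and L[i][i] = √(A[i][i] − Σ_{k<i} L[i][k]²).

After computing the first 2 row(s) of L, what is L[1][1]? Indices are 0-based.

L[1][1] = 2

Step 1: L[0][0] = √(4) = 2.
  L[1][0] = (-4) / L[0][0] = -2.
Step 2: L[1][1] = √(4) = 2.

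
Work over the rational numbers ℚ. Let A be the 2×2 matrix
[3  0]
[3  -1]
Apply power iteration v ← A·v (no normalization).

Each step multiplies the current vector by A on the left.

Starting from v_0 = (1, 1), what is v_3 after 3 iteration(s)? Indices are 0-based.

v_0 = (1, 1).
v_1 = A·v_0 = (3, 2).
v_2 = A·v_1 = (9, 7).
v_3 = A·v_2 = (27, 20).

v_3 = (27, 20)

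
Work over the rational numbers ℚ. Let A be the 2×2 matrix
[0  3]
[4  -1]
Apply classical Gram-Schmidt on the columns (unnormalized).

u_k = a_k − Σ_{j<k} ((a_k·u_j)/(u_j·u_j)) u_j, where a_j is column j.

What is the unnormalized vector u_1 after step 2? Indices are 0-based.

Step 1: u_0 = a_0 = (0, 4).
Step 2: u_1 = a_1 − (-1/4)·u_0 = (3, 0).

u_1 = (3, 0)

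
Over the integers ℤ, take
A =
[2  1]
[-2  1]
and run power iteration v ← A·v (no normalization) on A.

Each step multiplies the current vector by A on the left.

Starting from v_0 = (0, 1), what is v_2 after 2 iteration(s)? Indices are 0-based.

v_0 = (0, 1).
v_1 = A·v_0 = (1, 1).
v_2 = A·v_1 = (3, -1).

v_2 = (3, -1)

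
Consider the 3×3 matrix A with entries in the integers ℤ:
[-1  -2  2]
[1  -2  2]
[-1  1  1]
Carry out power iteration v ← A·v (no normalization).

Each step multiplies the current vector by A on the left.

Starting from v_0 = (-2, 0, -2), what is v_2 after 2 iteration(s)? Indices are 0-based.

v_0 = (-2, 0, -2).
v_1 = A·v_0 = (-2, -6, 0).
v_2 = A·v_1 = (14, 10, -4).

v_2 = (14, 10, -4)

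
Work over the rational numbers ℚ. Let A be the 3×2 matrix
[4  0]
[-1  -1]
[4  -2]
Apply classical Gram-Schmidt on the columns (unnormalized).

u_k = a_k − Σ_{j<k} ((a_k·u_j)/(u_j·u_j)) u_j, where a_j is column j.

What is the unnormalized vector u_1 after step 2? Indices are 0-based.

u_1 = (28/33, -40/33, -38/33)

Step 1: u_0 = a_0 = (4, -1, 4).
Step 2: u_1 = a_1 − (-7/33)·u_0 = (28/33, -40/33, -38/33).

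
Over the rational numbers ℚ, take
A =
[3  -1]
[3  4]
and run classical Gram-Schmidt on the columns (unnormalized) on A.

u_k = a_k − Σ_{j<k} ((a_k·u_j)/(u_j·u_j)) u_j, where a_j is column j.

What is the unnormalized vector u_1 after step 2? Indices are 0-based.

u_1 = (-5/2, 5/2)

Step 1: u_0 = a_0 = (3, 3).
Step 2: u_1 = a_1 − (1/2)·u_0 = (-5/2, 5/2).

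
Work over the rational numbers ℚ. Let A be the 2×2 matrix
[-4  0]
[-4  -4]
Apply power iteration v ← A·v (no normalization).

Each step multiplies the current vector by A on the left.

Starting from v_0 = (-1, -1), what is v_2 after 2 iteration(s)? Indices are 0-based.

v_2 = (-16, -48)

v_0 = (-1, -1).
v_1 = A·v_0 = (4, 8).
v_2 = A·v_1 = (-16, -48).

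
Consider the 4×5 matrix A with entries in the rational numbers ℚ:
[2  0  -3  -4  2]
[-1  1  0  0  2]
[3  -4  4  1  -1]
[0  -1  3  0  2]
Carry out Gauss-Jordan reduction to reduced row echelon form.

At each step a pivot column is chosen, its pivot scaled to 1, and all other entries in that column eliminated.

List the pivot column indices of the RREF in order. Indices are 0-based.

pivot columns: 0, 1, 2, 3

step 1: normalize row 0 (÷2) = (1, 0, -3/2, -2, 1)
  row 1: subtract -1×row0 = (0, 1, -3/2, -2, 3)
  row 2: subtract 3×row0 = (0, -4, 17/2, 7, -4)
step 2: normalize row 1 (÷1) = (0, 1, -3/2, -2, 3)
  row 2: subtract -4×row1 = (0, 0, 5/2, -1, 8)
  row 3: subtract -1×row1 = (0, 0, 3/2, -2, 5)
step 3: normalize row 2 (÷5/2) = (0, 0, 1, -2/5, 16/5)
  row 0: subtract -3/2×row2 = (1, 0, 0, -13/5, 29/5)
  row 1: subtract -3/2×row2 = (0, 1, 0, -13/5, 39/5)
  row 3: subtract 3/2×row2 = (0, 0, 0, -7/5, 1/5)
step 4: normalize row 3 (÷-7/5) = (0, 0, 0, 1, -1/7)
  row 0: subtract -13/5×row3 = (1, 0, 0, 0, 38/7)
  row 1: subtract -13/5×row3 = (0, 1, 0, 0, 52/7)
  row 2: subtract -2/5×row3 = (0, 0, 1, 0, 22/7)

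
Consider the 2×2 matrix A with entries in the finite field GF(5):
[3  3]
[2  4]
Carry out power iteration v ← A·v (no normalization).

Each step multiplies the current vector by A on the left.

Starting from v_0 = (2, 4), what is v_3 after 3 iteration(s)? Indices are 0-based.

v_3 = (0, 2)

v_0 = (2, 4).
v_1 = A·v_0 = (3, 0).
v_2 = A·v_1 = (4, 1).
v_3 = A·v_2 = (0, 2).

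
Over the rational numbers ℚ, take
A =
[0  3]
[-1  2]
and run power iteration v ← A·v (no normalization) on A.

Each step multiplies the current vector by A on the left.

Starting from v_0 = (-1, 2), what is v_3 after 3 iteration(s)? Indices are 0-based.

v_0 = (-1, 2).
v_1 = A·v_0 = (6, 5).
v_2 = A·v_1 = (15, 4).
v_3 = A·v_2 = (12, -7).

v_3 = (12, -7)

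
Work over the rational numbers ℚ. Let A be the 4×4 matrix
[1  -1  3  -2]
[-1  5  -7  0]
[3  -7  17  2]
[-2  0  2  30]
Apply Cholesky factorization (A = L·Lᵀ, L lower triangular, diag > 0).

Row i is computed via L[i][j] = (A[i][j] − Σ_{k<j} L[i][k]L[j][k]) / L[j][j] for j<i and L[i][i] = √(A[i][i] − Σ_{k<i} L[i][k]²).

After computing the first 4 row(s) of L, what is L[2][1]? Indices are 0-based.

L[2][1] = -2

Step 1: L[0][0] = √(1) = 1.
  L[1][0] = (-1) / L[0][0] = -1.
Step 2: L[1][1] = √(4) = 2.
  L[2][0] = (3) / L[0][0] = 3.
  L[2][1] = (-4) / L[1][1] = -2.
Step 3: L[2][2] = √(4) = 2.
  L[3][0] = (-2) / L[0][0] = -2.
  L[3][1] = (-2) / L[1][1] = -1.
  L[3][2] = (6) / L[2][2] = 3.
Step 4: L[3][3] = √(16) = 4.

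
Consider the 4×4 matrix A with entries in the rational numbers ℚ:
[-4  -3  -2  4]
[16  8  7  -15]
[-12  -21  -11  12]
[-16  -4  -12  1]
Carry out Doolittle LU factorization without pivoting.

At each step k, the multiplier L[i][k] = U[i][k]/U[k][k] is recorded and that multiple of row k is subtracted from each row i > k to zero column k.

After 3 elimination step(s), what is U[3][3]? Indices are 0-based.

U[3][3] = -4

Step 1: pivot at (0,0) is -4.
  row1 ← row1 − (-4)·row0  ⇒  L[1][0]=-4, U row1=(0, -4, -1, 1)
  row2 ← row2 − (3)·row0  ⇒  L[2][0]=3, U row2=(0, -12, -5, 0)
  row3 ← row3 − (4)·row0  ⇒  L[3][0]=4, U row3=(0, 8, -4, -15)
Step 2: pivot at (1,1) is -4.
  row2 ← row2 − (3)·row1  ⇒  L[2][1]=3, U row2=(0, 0, -2, -3)
  row3 ← row3 − (-2)·row1  ⇒  L[3][1]=-2, U row3=(0, 0, -6, -13)
Step 3: pivot at (2,2) is -2.
  row3 ← row3 − (3)·row2  ⇒  L[3][2]=3, U row3=(0, 0, 0, -4)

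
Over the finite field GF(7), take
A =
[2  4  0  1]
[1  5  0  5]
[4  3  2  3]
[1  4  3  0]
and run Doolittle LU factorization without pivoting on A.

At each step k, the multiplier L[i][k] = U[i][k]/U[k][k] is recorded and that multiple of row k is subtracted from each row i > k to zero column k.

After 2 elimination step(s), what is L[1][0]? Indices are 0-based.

L[1][0] = 4

Step 1: pivot at (0,0) is 2.
  row1 ← row1 − (4)·row0  ⇒  L[1][0]=4, U row1=(0, 3, 0, 1)
  row2 ← row2 − (2)·row0  ⇒  L[2][0]=2, U row2=(0, 2, 2, 1)
  row3 ← row3 − (4)·row0  ⇒  L[3][0]=4, U row3=(0, 2, 3, 3)
Step 2: pivot at (1,1) is 3.
  row2 ← row2 − (3)·row1  ⇒  L[2][1]=3, U row2=(0, 0, 2, 5)
  row3 ← row3 − (3)·row1  ⇒  L[3][1]=3, U row3=(0, 0, 3, 0)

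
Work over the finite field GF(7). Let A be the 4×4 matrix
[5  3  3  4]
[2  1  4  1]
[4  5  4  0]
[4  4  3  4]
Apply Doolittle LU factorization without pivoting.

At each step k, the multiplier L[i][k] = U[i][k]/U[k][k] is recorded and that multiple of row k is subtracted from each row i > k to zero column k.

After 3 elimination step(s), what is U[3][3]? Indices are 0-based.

Step 1: pivot at (0,0) is 5.
  row1 ← row1 − (6)·row0  ⇒  L[1][0]=6, U row1=(0, 4, 0, 5)
  row2 ← row2 − (5)·row0  ⇒  L[2][0]=5, U row2=(0, 4, 3, 1)
  row3 ← row3 − (5)·row0  ⇒  L[3][0]=5, U row3=(0, 3, 2, 5)
Step 2: pivot at (1,1) is 4.
  row2 ← row2 − (1)·row1  ⇒  L[2][1]=1, U row2=(0, 0, 3, 3)
  row3 ← row3 − (6)·row1  ⇒  L[3][1]=6, U row3=(0, 0, 2, 3)
Step 3: pivot at (2,2) is 3.
  row3 ← row3 − (3)·row2  ⇒  L[3][2]=3, U row3=(0, 0, 0, 1)

U[3][3] = 1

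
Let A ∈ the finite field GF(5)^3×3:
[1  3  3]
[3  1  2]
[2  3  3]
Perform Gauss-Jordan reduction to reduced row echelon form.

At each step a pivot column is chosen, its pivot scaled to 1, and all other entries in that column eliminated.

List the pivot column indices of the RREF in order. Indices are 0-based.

pivot columns: 0, 1, 2

[1] R0 /= 1  ⇒  (1, 3, 3)
     R1 -= 3·R0  ⇒  (0, 2, 3)
     R2 -= 2·R0  ⇒  (0, 2, 2)
[2] R1 /= 2  ⇒  (0, 1, 4)
     R0 -= 3·R1  ⇒  (1, 0, 1)
     R2 -= 2·R1  ⇒  (0, 0, 4)
[3] R2 /= 4  ⇒  (0, 0, 1)
     R0 -= 1·R2  ⇒  (1, 0, 0)
     R1 -= 4·R2  ⇒  (0, 1, 0)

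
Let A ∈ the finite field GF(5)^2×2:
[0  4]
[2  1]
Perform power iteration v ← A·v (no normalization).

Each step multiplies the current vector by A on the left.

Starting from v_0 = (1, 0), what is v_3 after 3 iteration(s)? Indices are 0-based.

v_0 = (1, 0).
v_1 = A·v_0 = (0, 2).
v_2 = A·v_1 = (3, 2).
v_3 = A·v_2 = (3, 3).

v_3 = (3, 3)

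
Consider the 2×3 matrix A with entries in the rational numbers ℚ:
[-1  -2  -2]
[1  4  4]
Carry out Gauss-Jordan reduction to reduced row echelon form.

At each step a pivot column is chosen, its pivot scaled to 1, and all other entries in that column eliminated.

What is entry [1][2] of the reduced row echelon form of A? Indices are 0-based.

[1] R0 /= -1  ⇒  (1, 2, 2)
     R1 -= 1·R0  ⇒  (0, 2, 2)
[2] R1 /= 2  ⇒  (0, 1, 1)
     R0 -= 2·R1  ⇒  (1, 0, 0)

M[1][2] = 1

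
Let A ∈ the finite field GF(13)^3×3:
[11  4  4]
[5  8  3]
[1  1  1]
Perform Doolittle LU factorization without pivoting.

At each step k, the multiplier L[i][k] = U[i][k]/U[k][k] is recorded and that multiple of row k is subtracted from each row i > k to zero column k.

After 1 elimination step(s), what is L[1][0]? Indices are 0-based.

[col 0] pivot 11
  R1 -= 4*R0 → (0, 5, 0)  (L[1][0] := 4)
  R2 -= 6*R0 → (0, 3, 3)  (L[2][0] := 6)

L[1][0] = 4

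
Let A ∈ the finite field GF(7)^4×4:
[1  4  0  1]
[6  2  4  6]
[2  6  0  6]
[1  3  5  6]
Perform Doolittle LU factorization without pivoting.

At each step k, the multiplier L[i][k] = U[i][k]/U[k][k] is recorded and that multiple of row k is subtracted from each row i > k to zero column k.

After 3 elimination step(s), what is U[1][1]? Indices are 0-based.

U[1][1] = 6

[col 0] pivot 1
  R1 -= 6*R0 → (0, 6, 4, 0)  (L[1][0] := 6)
  R2 -= 2*R0 → (0, 5, 0, 4)  (L[2][0] := 2)
  R3 -= 1*R0 → (0, 6, 5, 5)  (L[3][0] := 1)
[col 1] pivot 6
  R2 -= 2*R1 → (0, 0, 6, 4)  (L[2][1] := 2)
  R3 -= 1*R1 → (0, 0, 1, 5)  (L[3][1] := 1)
[col 2] pivot 6
  R3 -= 6*R2 → (0, 0, 0, 2)  (L[3][2] := 6)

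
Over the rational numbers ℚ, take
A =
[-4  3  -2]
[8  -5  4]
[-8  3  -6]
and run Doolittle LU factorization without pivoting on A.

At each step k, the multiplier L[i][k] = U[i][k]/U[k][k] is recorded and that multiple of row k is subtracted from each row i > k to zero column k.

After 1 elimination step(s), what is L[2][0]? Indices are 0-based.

Step 1: pivot at (0,0) is -4.
  row1 ← row1 − (-2)·row0  ⇒  L[1][0]=-2, U row1=(0, 1, 0)
  row2 ← row2 − (2)·row0  ⇒  L[2][0]=2, U row2=(0, -3, -2)

L[2][0] = 2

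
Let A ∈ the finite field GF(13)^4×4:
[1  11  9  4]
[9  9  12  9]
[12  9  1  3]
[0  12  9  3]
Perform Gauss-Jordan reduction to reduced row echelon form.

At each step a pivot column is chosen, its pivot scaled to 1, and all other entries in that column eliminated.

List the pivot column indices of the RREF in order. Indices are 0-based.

pivot columns: 0, 1, 2, 3

pivot(0,0)=1: scale R0 → (1, 11, 9, 4)
  clear (1,0): R1 −= (9)R0 → (0, 1, 9, 12)
  clear (2,0): R2 −= (12)R0 → (0, 7, 10, 7)
pivot(1,1)=1: scale R1 → (0, 1, 9, 12)
  clear (0,1): R0 −= (11)R1 → (1, 0, 1, 2)
  clear (2,1): R2 −= (7)R1 → (0, 0, 12, 1)
  clear (3,1): R3 −= (12)R1 → (0, 0, 5, 2)
pivot(2,2)=12: scale R2 → (0, 0, 1, 12)
  clear (0,2): R0 −= (1)R2 → (1, 0, 0, 3)
  clear (1,2): R1 −= (9)R2 → (0, 1, 0, 8)
  clear (3,2): R3 −= (5)R2 → (0, 0, 0, 7)
pivot(3,3)=7: scale R3 → (0, 0, 0, 1)
  clear (0,3): R0 −= (3)R3 → (1, 0, 0, 0)
  clear (1,3): R1 −= (8)R3 → (0, 1, 0, 0)
  clear (2,3): R2 −= (12)R3 → (0, 0, 1, 0)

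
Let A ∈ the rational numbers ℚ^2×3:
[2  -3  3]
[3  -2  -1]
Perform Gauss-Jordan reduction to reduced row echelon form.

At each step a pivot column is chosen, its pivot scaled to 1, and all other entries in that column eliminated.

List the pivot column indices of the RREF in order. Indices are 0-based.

pivot columns: 0, 1

[1] R0 /= 2  ⇒  (1, -3/2, 3/2)
     R1 -= 3·R0  ⇒  (0, 5/2, -11/2)
[2] R1 /= 5/2  ⇒  (0, 1, -11/5)
     R0 -= -3/2·R1  ⇒  (1, 0, -9/5)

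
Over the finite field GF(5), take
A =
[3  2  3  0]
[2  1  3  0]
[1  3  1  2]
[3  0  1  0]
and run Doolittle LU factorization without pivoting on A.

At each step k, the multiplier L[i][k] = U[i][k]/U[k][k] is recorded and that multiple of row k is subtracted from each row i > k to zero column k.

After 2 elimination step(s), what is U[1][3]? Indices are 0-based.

k=0: U[0][0]=3
  eliminate (1,0): mult=4, new row 1: (0, 3, 1, 0); set L[1][0]=4
  eliminate (2,0): mult=2, new row 2: (0, 4, 0, 2); set L[2][0]=2
  eliminate (3,0): mult=1, new row 3: (0, 3, 3, 0); set L[3][0]=1
k=1: U[1][1]=3
  eliminate (2,1): mult=3, new row 2: (0, 0, 2, 2); set L[2][1]=3
  eliminate (3,1): mult=1, new row 3: (0, 0, 2, 0); set L[3][1]=1

U[1][3] = 0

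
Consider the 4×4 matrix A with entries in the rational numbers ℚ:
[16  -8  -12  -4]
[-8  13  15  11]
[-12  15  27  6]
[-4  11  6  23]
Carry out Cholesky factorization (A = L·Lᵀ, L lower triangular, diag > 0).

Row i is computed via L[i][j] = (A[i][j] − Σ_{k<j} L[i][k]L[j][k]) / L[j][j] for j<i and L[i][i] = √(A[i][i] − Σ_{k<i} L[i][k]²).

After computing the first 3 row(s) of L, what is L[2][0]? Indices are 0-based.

L[2][0] = -3

Step 1: L[0][0] = √(16) = 4.
  L[1][0] = (-8) / L[0][0] = -2.
Step 2: L[1][1] = √(9) = 3.
  L[2][0] = (-12) / L[0][0] = -3.
  L[2][1] = (9) / L[1][1] = 3.
Step 3: L[2][2] = √(9) = 3.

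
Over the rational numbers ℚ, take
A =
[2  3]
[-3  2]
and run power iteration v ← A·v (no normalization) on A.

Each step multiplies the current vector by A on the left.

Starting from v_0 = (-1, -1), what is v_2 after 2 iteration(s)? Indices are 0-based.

v_2 = (-7, 17)

v_0 = (-1, -1).
v_1 = A·v_0 = (-5, 1).
v_2 = A·v_1 = (-7, 17).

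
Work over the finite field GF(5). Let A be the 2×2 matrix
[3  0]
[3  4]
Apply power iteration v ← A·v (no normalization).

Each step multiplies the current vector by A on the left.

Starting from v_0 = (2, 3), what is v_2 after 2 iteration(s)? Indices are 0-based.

v_0 = (2, 3).
v_1 = A·v_0 = (1, 3).
v_2 = A·v_1 = (3, 0).

v_2 = (3, 0)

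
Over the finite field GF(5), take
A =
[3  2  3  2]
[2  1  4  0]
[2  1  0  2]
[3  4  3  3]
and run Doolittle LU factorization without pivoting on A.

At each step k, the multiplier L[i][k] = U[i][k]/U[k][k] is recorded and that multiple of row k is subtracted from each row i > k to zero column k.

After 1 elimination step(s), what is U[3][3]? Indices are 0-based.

[col 0] pivot 3
  R1 -= 4*R0 → (0, 3, 2, 2)  (L[1][0] := 4)
  R2 -= 4*R0 → (0, 3, 3, 4)  (L[2][0] := 4)
  R3 -= 1*R0 → (0, 2, 0, 1)  (L[3][0] := 1)

U[3][3] = 1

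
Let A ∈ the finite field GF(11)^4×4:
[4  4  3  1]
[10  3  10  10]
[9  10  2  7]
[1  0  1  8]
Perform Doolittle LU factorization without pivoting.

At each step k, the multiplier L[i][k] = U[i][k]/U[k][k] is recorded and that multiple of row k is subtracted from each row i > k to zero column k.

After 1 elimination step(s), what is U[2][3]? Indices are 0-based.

U[2][3] = 2

Step 1: pivot at (0,0) is 4.
  row1 ← row1 − (8)·row0  ⇒  L[1][0]=8, U row1=(0, 4, 8, 2)
  row2 ← row2 − (5)·row0  ⇒  L[2][0]=5, U row2=(0, 1, 9, 2)
  row3 ← row3 − (3)·row0  ⇒  L[3][0]=3, U row3=(0, 10, 3, 5)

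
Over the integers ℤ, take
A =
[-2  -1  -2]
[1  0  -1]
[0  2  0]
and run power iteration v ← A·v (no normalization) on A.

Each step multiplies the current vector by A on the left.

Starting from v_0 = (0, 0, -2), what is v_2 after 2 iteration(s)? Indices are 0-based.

v_0 = (0, 0, -2).
v_1 = A·v_0 = (4, 2, 0).
v_2 = A·v_1 = (-10, 4, 4).

v_2 = (-10, 4, 4)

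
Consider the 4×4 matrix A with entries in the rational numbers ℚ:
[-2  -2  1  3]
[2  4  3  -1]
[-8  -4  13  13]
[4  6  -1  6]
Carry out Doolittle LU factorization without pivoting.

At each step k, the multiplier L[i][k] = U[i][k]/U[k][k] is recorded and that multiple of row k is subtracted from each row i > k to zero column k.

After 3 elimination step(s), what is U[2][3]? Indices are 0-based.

U[2][3] = -3

Step 1: pivot at (0,0) is -2.
  row1 ← row1 − (-1)·row0  ⇒  L[1][0]=-1, U row1=(0, 2, 4, 2)
  row2 ← row2 − (4)·row0  ⇒  L[2][0]=4, U row2=(0, 4, 9, 1)
  row3 ← row3 − (-2)·row0  ⇒  L[3][0]=-2, U row3=(0, 2, 1, 12)
Step 2: pivot at (1,1) is 2.
  row2 ← row2 − (2)·row1  ⇒  L[2][1]=2, U row2=(0, 0, 1, -3)
  row3 ← row3 − (1)·row1  ⇒  L[3][1]=1, U row3=(0, 0, -3, 10)
Step 3: pivot at (2,2) is 1.
  row3 ← row3 − (-3)·row2  ⇒  L[3][2]=-3, U row3=(0, 0, 0, 1)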